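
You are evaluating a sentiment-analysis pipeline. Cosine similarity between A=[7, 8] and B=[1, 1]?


A·B = 7·1 + 8·1 = 15
‖A‖ = √113 = 10.6301, ‖B‖ = √2 = 1.4142
cos = 15/(√113·√2) = 15/√226 = 0.9978

0.9978


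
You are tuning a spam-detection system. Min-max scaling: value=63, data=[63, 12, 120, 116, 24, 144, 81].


min=12, max=144
(63-12)/(144-12) = 51/132 = 0.3864

0.3864


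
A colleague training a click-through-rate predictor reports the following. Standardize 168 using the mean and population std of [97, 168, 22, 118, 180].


μ = 117, σ = 56.5615
z = (168 - 117)/56.5615 = 0.9017

0.9017


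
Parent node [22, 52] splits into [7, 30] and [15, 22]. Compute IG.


Parent = [22, 52], H_parent = 0.878
H_left = 0.6998 (n=37), H_right = 0.974 (n=37)
H_children = (37/74)·0.6998 + (37/74)·0.974 = 0.8369
IG = 0.878 - 0.8369 = 0.0411

0.0411


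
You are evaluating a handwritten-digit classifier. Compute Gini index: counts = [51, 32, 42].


Probabilities: [51/125, 32/125, 42/125] ≈ [0.408, 0.256, 0.336]
Σpᵢ² = (2601 + 1024 + 1764)/125² = 5389/15625
Gini = 1 - Σpᵢ² = 1 - 5389/15625 = 0.6551

0.6551


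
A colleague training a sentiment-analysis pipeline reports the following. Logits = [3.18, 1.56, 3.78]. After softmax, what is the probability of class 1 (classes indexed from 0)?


Exponentials: e^3.18=24.0468, e^1.56=4.7588, e^3.78=43.816
Sum = 72.6216
Softmax = [0.3311, 0.0655, 0.6033]
p[1] = 4.7588/72.6216 = 0.0655

0.0655


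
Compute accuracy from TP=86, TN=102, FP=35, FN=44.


Accuracy = (TP+TN)/(TP+TN+FP+FN)
= (86+102)/(267)
= 188/267 = 70.41%

70.41%


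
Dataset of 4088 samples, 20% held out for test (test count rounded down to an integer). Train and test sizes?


Test = ⌊4088·20/100⌋ = 817
Train = 4088 - 817 = 3271

Train: 3271, Test: 817


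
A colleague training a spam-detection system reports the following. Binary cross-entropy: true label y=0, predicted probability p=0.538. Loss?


BCE = -[y·ln(p) + (1-y)·ln(1-p)]
= -0 - 1·ln(1-0.538)
= -ln(0.462) = 0.7722

0.7722


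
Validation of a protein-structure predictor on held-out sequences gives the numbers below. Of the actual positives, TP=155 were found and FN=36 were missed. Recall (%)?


Recall = TP/(TP+FN)
= 155/(155+36)
= 155/191 = 81.15%

81.15%


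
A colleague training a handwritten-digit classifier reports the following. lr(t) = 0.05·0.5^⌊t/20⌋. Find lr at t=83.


n_drops = ⌊83/20⌋ = 4
lr = 0.05·0.5^4 = 0.05·0.0625 = 0.003125

0.003125


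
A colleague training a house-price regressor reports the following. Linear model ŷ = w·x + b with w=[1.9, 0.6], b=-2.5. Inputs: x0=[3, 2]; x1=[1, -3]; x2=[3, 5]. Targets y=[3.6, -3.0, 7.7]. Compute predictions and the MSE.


ŷ0 = (1.9)·(3) + (0.6)·(2) - 2.5 = 4.4
ŷ1 = (1.9)·(1) + (0.6)·(-3) - 2.5 = -2.4
ŷ2 = (1.9)·(3) + (0.6)·(5) - 2.5 = 6.2
errors² = [0.64, 0.36, 2.25]
MSE = 3.2500/3 = 1.0833

1.0833


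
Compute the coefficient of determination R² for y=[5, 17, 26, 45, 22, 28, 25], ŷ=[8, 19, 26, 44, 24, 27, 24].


ȳ = 24
SS_res = Σ(y-ŷ)² = 20
SS_tot = Σ(y-ȳ)² = 876
R² = 1 - SS_res/SS_tot = 1 - 0.0228 = 0.9772

0.9772


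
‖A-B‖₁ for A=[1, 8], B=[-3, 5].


d = |1+ 3| + |8-5|
  = 4 + 3
  = 7

7


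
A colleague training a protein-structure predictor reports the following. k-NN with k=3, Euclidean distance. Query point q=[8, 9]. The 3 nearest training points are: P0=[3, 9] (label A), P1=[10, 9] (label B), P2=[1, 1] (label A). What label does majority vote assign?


d(q,P0) = 5.0  (label A)
d(q,P1) = 2.0  (label B)
d(q,P2) = 10.6301  (label A)
Votes: A=2, B=1
Majority → A

A


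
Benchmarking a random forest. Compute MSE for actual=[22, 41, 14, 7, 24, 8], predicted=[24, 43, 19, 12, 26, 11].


Squared errors: (22-24)²=4, (41-43)²=4, (14-19)²=25, (7-12)²=25, (24-26)²=4, (8-11)²=9
Sum = 71
MSE = 71/6 = 71/6

71/6


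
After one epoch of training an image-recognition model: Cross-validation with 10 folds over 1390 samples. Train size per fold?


Fold size = 1390/10 = 139
Training per fold = 1390 - 139 = 1251

1251


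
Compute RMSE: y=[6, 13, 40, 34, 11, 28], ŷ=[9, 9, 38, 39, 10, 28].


MSE = 55/6 = 9.1667
RMSE = √(55/6) = 3.0277

3.0277


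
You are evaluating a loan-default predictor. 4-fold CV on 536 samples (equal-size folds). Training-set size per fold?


Fold size = 536/4 = 134
Training per fold = 536 - 134 = 402

402


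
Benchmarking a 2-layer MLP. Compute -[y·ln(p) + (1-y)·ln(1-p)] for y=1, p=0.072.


BCE = -[y·ln(p) + (1-y)·ln(1-p)]
= -1·ln(0.072) - 0
= -ln(0.072) = 2.6311

2.6311


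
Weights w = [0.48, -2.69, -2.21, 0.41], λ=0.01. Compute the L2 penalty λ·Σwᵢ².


‖w‖₂² = (0.48)² + (-2.69)² + (-2.21)² + (0.41)²
     = 0.2304 + 7.2361 + 4.8841 + 0.1681
     = 12.5187
λ·‖w‖₂² = 0.01·12.5187 = 0.125187

0.125187


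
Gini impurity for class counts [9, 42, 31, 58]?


Probabilities: [9/140, 42/140, 31/140, 58/140] ≈ [0.0643, 0.3, 0.2214, 0.4143]
Σpᵢ² = (81 + 1764 + 961 + 3364)/140² = 6170/19600
Gini = 1 - Σpᵢ² = 1 - 6170/19600 = 0.6852

0.6852


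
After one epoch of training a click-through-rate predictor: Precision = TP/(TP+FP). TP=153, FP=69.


Precision = TP/(TP+FP)
= 153/(153+69)
= 153/222 = 68.92%

68.92%


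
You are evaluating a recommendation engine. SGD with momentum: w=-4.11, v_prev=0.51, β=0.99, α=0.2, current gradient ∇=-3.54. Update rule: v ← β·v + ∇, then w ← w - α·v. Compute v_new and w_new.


v_new = 0.99·0.51 - 3.54 = 0.5049 - 3.54 = -3.0351
w_new = -4.11 - 0.2·-3.0351 = -4.11 + 0.60702 = -3.50298

v_new=-3.0351, w_new=-3.50298


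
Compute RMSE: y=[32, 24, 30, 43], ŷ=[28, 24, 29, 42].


MSE = 18/4 = 4.5
RMSE = √(18/4) = 2.1213

2.1213


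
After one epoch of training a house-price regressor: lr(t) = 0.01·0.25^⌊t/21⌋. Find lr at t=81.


n_drops = ⌊81/21⌋ = 3
lr = 0.01·0.25^3 = 0.01·0.015625 = 0.00015625

0.00015625


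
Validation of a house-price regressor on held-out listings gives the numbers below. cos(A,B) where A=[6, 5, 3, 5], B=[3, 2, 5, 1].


A·B = 6·3 + 5·2 + 3·5 + 5·1 = 48
‖A‖ = √95 = 9.7468, ‖B‖ = √39 = 6.245
cos = 48/(√95·√39) = 48/√3705 = 0.7886

0.7886


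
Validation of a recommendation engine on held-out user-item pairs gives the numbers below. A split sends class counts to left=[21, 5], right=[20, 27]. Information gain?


Parent = [41, 32], H_parent = 0.989
H_left = 0.7063 (n=26), H_right = 0.9839 (n=47)
H_children = (26/73)·0.7063 + (47/73)·0.9839 = 0.885
IG = 0.989 - 0.885 = 0.104

0.104


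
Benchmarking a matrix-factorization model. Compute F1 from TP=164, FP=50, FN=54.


Precision = 164/214 = 0.7664
Recall = 164/218 = 0.7523
F1 = 2·P·R/(P+R) = 2·TP/(2·TP+FP+FN) = 328/(328+50+54) = 328/432 = 0.7593

0.7593


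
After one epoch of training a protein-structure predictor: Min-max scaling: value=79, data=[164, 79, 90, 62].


min=62, max=164
(79-62)/(164-62) = 17/102 = 0.1667

0.1667


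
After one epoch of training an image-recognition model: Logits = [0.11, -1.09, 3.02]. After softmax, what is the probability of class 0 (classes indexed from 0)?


Exponentials: e^0.11=1.1163, e^-1.09=0.3362, e^3.02=20.4913
Sum = 21.9438
Softmax = [0.0509, 0.0153, 0.9338]
p[0] = 1.1163/21.9438 = 0.0509

0.0509


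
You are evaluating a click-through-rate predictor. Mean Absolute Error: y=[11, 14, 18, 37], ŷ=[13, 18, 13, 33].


Absolute errors: |11-13|=2, |14-18|=4, |18-13|=5, |37-33|=4
Sum = 15
MAE = 15/4 = 15/4

15/4


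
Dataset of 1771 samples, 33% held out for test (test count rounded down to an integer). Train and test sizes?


Test = ⌊1771·33/100⌋ = 584
Train = 1771 - 584 = 1187

Train: 1187, Test: 584


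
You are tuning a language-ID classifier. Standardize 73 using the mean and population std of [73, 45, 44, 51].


μ = 53.25, σ = 11.7127
z = (73 - 53.25)/11.7127 = 1.6862

1.6862


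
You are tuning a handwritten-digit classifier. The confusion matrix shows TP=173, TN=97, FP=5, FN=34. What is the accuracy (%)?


Accuracy = (TP+TN)/(TP+TN+FP+FN)
= (173+97)/(309)
= 270/309 = 87.38%

87.38%


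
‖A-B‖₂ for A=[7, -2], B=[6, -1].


d = √((7-6)² + (-2+ 1)²)
  = √(1 + 1)
  = √2 = 1.4142

1.4142


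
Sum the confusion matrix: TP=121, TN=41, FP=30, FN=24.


Total = TP + TN + FP + FN
= 121 + 41 + 30 + 24
= 216
(Predicted positive: 151, predicted negative: 65)

216


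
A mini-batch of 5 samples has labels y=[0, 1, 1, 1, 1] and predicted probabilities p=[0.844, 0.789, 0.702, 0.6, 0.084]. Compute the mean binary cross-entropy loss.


L[0] = -ln(1-0.844) = -ln(0.156) = 1.8579
L[1] = -ln(0.789) = 0.237
L[2] = -ln(0.702) = 0.3538
L[3] = -ln(0.6) = 0.5108
L[4] = -ln(0.084) = 2.4769
mean = (1.8579 + 0.237 + 0.3538 + 0.5108 + 2.4769)/5 = 1.0873

1.0873


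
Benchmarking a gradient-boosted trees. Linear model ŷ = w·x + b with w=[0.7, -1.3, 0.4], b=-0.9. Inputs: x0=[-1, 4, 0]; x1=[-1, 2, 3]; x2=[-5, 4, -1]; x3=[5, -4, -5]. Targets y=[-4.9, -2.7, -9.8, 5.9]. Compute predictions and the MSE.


ŷ0 = (0.7)·(-1) + (-1.3)·(4) + (0.4)·(0) - 0.9 = -6.8
ŷ1 = (0.7)·(-1) + (-1.3)·(2) + (0.4)·(3) - 0.9 = -3.0
ŷ2 = (0.7)·(-5) + (-1.3)·(4) + (0.4)·(-1) - 0.9 = -10.0
ŷ3 = (0.7)·(5) + (-1.3)·(-4) + (0.4)·(-5) - 0.9 = 5.8
errors² = [3.61, 0.09, 0.04, 0.01]
MSE = 3.7500/4 = 0.9375

0.9375


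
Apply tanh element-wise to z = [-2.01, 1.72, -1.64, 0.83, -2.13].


tanh(-2.01) = -0.9647
tanh(1.72) = 0.9379
tanh(-1.64) = -0.9275
tanh(0.83) = 0.6805
tanh(-2.13) = -0.9721
result = [-0.9647, 0.9379, -0.9275, 0.6805, -0.9721]

[-0.9647, 0.9379, -0.9275, 0.6805, -0.9721]


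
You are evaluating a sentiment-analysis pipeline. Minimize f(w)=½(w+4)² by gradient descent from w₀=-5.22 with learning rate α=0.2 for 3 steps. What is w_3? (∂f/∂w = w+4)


step 1: grad = -5.22+4 = -1.22; w = -5.22 - 0.2·(-1.22) = -4.976
step 2: grad = -4.976+4 = -0.976; w = -4.976 - 0.2·(-0.976) = -4.7808
step 3: grad = -4.7808+4 = -0.7808; w = -4.7808 - 0.2·(-0.7808) = -4.62464

-4.62464


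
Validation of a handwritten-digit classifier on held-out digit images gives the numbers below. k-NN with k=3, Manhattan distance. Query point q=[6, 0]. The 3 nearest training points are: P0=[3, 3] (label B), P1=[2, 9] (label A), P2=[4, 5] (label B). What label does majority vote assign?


d(q,P0) = 6  (label B)
d(q,P1) = 13  (label A)
d(q,P2) = 7  (label B)
Votes: A=1, B=2
Majority → B

B


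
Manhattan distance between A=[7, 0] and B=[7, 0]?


d = |7-7| + |0-0|
  = 0 + 0
  = 0

0


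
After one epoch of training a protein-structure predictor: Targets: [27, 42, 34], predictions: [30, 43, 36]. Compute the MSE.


Squared errors: (27-30)²=9, (42-43)²=1, (34-36)²=4
Sum = 14
MSE = 14/3 = 14/3

14/3


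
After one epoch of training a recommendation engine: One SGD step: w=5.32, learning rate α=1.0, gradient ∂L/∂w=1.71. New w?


w_new = w - α·∇
= 5.32 - 1.0·1.71
= 5.32 - 1.71
= 3.61

3.61


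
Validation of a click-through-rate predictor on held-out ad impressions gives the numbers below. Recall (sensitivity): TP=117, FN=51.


Recall = TP/(TP+FN)
= 117/(117+51)
= 117/168 = 69.64%

69.64%


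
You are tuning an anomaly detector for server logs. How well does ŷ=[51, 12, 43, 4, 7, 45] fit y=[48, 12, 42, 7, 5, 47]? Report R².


ȳ = 26.8333
SS_res = Σ(y-ŷ)² = 27
SS_tot = Σ(y-ȳ)² = 2174.83
R² = 1 - SS_res/SS_tot = 1 - 0.0124 = 0.9876

0.9876


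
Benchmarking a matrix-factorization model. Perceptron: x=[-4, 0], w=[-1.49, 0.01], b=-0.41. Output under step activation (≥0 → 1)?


z = (-4)·(-1.49) + (0)·(0.01) - 0.41
  = 5.55
step(z) = 1 (z≥0)

1


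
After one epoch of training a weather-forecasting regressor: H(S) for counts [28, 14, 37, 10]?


Probabilities: [28/89, 14/89, 37/89, 10/89] ≈ [0.3146, 0.1573, 0.4157, 0.1124]
H = -((28/89)·log₂(28/89) + (14/89)·log₂(14/89) + (37/89)·log₂(37/89) + (10/89)·log₂(10/89))
  = 1.8254 bits

1.8254 bits


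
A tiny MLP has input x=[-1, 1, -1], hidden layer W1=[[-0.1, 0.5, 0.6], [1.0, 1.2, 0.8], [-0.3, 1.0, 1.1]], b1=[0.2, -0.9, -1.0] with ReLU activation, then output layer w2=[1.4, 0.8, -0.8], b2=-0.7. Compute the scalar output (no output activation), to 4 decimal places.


z1[0] = (-0.1)·(-1) + (0.5)·(1) + (0.6)·(-1) + 0.2 = 0.2
z1[1] = (1.0)·(-1) + (1.2)·(1) + (0.8)·(-1) - 0.9 = -1.5
z1[2] = (-0.3)·(-1) + (1.0)·(1) + (1.1)·(-1) - 1.0 = -0.8
h = ReLU(z1) = [0.2, 0.0, 0.0]
output = (1.4)·(0.2) + (0.8)·(0.0) + (-0.8)·(0.0) - 0.7 = -0.42

-0.42


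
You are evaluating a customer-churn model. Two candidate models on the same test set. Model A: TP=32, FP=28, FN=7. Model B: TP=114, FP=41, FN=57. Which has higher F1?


Model A: P=32/60=0.5333, R=32/39=0.8205, F1=2PR/(P+R)=2TP/(2TP+FP+FN)=64/99=0.6465
Model B: P=114/155=0.7355, R=114/171=0.6667, F1=2PR/(P+R)=2TP/(2TP+FP+FN)=228/326=0.6994
0.6465 < 0.6994 → Model B

Model B


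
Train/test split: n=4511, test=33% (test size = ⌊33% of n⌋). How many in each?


Test = ⌊4511·33/100⌋ = 1488
Train = 4511 - 1488 = 3023

Train: 3023, Test: 1488


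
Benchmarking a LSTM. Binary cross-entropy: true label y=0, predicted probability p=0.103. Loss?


BCE = -[y·ln(p) + (1-y)·ln(1-p)]
= -0 - 1·ln(1-0.103)
= -ln(0.897) = 0.1087

0.1087


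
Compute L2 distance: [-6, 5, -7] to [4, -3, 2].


d = √((-6-4)² + (5+ 3)² + (-7-2)²)
  = √(100 + 64 + 81)
  = √245 = 15.6525

15.6525


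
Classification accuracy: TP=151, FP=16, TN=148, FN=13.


Accuracy = (TP+TN)/(TP+TN+FP+FN)
= (151+148)/(328)
= 299/328 = 91.16%

91.16%


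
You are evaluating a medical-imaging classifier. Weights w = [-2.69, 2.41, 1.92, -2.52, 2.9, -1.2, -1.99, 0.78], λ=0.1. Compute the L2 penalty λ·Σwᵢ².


‖w‖₂² = (-2.69)² + (2.41)² + (1.92)² + (-2.52)² + (2.9)² + (-1.2)² + (-1.99)² + (0.78)²
     = 7.2361 + 5.8081 + 3.6864 + 6.3504 + 8.41 + 1.44 + 3.9601 + 0.6084
     = 37.4995
λ·‖w‖₂² = 0.1·37.4995 = 3.74995

3.74995


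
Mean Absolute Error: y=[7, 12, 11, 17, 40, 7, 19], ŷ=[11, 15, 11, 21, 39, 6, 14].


Absolute errors: |7-11|=4, |12-15|=3, |11-11|=0, |17-21|=4, |40-39|=1, |7-6|=1, |19-14|=5
Sum = 18
MAE = 18/7 = 18/7

18/7


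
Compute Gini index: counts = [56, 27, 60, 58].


Probabilities: [56/201, 27/201, 60/201, 58/201] ≈ [0.2786, 0.1343, 0.2985, 0.2886]
Σpᵢ² = (3136 + 729 + 3600 + 3364)/201² = 10829/40401
Gini = 1 - Σpᵢ² = 1 - 10829/40401 = 0.732

0.732


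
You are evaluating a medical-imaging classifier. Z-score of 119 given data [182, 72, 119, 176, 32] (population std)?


μ = 116.2, σ = 58.2354
z = (119 - 116.2)/58.2354 = 0.0481

0.0481


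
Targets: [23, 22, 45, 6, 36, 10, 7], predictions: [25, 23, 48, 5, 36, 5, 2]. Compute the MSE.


Squared errors: (23-25)²=4, (22-23)²=1, (45-48)²=9, (6-5)²=1, (36-36)²=0, (10-5)²=25, (7-2)²=25
Sum = 65
MSE = 65/7 = 65/7

65/7


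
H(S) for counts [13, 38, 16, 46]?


Probabilities: [13/113, 38/113, 16/113, 46/113] ≈ [0.115, 0.3363, 0.1416, 0.4071]
H = -((13/113)·log₂(13/113) + (38/113)·log₂(38/113) + (16/113)·log₂(16/113) + (46/113)·log₂(46/113))
  = 1.8148 bits

1.8148 bits


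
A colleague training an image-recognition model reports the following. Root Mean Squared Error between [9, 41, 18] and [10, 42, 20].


MSE = 6/3 = 2
RMSE = √(6/3) = 1.4142

1.4142


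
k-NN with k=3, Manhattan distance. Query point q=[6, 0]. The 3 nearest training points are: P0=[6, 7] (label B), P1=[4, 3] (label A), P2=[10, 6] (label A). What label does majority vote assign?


d(q,P0) = 7  (label B)
d(q,P1) = 5  (label A)
d(q,P2) = 10  (label A)
Votes: A=2, B=1
Majority → A

A


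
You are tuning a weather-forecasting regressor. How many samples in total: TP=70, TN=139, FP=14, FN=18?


Total = TP + TN + FP + FN
= 70 + 139 + 14 + 18
= 241
(Predicted positive: 84, predicted negative: 157)

241


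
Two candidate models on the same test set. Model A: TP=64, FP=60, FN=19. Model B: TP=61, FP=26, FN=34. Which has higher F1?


Model A: P=64/124=0.5161, R=64/83=0.7711, F1=2PR/(P+R)=2TP/(2TP+FP+FN)=128/207=0.6184
Model B: P=61/87=0.7011, R=61/95=0.6421, F1=2PR/(P+R)=2TP/(2TP+FP+FN)=122/182=0.6703
0.6184 < 0.6703 → Model B

Model B


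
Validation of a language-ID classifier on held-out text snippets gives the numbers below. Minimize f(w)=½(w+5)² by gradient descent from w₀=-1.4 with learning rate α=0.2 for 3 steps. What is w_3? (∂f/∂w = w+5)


step 1: grad = -1.4+5 = 3.6; w = -1.4 - 0.2·(3.6) = -2.12
step 2: grad = -2.12+5 = 2.88; w = -2.12 - 0.2·(2.88) = -2.696
step 3: grad = -2.696+5 = 2.304; w = -2.696 - 0.2·(2.304) = -3.1568

-3.1568


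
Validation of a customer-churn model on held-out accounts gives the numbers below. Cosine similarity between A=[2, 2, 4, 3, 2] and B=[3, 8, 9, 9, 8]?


A·B = 2·3 + 2·8 + 4·9 + 3·9 + 2·8 = 101
‖A‖ = √37 = 6.0828, ‖B‖ = √299 = 17.2916
cos = 101/(√37·√299) = 101/√11063 = 0.9603

0.9603


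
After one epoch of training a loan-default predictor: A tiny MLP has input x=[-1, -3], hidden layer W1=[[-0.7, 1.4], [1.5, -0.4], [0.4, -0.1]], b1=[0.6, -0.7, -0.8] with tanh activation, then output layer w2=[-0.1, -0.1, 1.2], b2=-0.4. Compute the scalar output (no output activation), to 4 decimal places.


z1[0] = (-0.7)·(-1) + (1.4)·(-3) + 0.6 = -2.9
z1[1] = (1.5)·(-1) + (-0.4)·(-3) - 0.7 = -1.0
z1[2] = (0.4)·(-1) + (-0.1)·(-3) - 0.8 = -0.9
h = tanh(z1) = [-0.994, -0.7616, -0.7163]
output = (-0.1)·(-0.994) + (-0.1)·(-0.7616) + (1.2)·(-0.7163) - 0.4 = -1.084

-1.084


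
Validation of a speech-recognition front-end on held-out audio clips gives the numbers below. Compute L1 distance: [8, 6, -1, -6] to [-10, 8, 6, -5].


d = |8+ 10| + |6-8| + |-1-6| + |-6+ 5|
  = 18 + 2 + 7 + 1
  = 28

28


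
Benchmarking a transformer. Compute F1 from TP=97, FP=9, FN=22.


Precision = 97/106 = 0.9151
Recall = 97/119 = 0.8151
F1 = 2·P·R/(P+R) = 2·TP/(2·TP+FP+FN) = 194/(194+9+22) = 194/225 = 0.8622

0.8622


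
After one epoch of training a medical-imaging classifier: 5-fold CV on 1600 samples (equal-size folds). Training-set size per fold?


Fold size = 1600/5 = 320
Training per fold = 1600 - 320 = 1280

1280


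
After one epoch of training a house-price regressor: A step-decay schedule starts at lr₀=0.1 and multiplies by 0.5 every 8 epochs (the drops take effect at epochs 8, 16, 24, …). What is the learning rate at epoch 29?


n_drops = ⌊29/8⌋ = 3
lr = 0.1·0.5^3 = 0.1·0.125 = 0.0125

0.0125


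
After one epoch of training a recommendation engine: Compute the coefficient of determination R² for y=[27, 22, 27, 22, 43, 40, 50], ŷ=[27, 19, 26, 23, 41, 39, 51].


ȳ = 33
SS_res = Σ(y-ŷ)² = 17
SS_tot = Σ(y-ȳ)² = 752
R² = 1 - SS_res/SS_tot = 1 - 0.0226 = 0.9774

0.9774


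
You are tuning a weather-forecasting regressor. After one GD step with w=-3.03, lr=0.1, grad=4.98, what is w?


w_new = w - α·∇
= -3.03 - 0.1·4.98
= -3.03 - 0.498
= -3.528

-3.528


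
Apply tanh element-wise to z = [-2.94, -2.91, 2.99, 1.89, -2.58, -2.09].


tanh(-2.94) = -0.9944
tanh(-2.91) = -0.9941
tanh(2.99) = 0.995
tanh(1.89) = 0.9554
tanh(-2.58) = -0.9886
tanh(-2.09) = -0.9699
result = [-0.9944, -0.9941, 0.995, 0.9554, -0.9886, -0.9699]

[-0.9944, -0.9941, 0.995, 0.9554, -0.9886, -0.9699]


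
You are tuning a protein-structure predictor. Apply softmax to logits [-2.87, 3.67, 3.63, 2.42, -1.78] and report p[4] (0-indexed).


Exponentials: e^-2.87=0.0567, e^3.67=39.2519, e^3.63=37.7128, e^2.42=11.2459, e^-1.78=0.1686
Sum = 88.4359
Softmax = [0.0006, 0.4438, 0.4264, 0.1272, 0.0019]
p[4] = 0.1686/88.4359 = 0.0019

0.0019


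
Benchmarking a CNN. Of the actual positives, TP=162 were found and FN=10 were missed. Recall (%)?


Recall = TP/(TP+FN)
= 162/(162+10)
= 162/172 = 94.19%

94.19%


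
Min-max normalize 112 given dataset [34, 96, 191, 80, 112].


min=34, max=191
(112-34)/(191-34) = 78/157 = 0.4968

0.4968


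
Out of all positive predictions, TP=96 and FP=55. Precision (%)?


Precision = TP/(TP+FP)
= 96/(96+55)
= 96/151 = 63.58%

63.58%


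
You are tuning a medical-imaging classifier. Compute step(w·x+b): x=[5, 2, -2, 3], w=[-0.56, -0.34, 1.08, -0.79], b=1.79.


z = (5)·(-0.56) + (2)·(-0.34) + (-2)·(1.08) + (3)·(-0.79) + 1.79
  = -6.22
step(z) = 0 (z<0)

0


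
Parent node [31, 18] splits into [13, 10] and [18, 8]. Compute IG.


Parent = [31, 18], H_parent = 0.9486
H_left = 0.9877 (n=23), H_right = 0.8905 (n=26)
H_children = (23/49)·0.9877 + (26/49)·0.8905 = 0.9361
IG = 0.9486 - 0.9361 = 0.0125

0.0125


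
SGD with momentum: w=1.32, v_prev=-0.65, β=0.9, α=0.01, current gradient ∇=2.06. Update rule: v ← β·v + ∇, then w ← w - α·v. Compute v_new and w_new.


v_new = 0.9·-0.65 + 2.06 = -0.585 + 2.06 = 1.475
w_new = 1.32 - 0.01·1.475 = 1.32 - 0.01475 = 1.30525

v_new=1.475, w_new=1.30525


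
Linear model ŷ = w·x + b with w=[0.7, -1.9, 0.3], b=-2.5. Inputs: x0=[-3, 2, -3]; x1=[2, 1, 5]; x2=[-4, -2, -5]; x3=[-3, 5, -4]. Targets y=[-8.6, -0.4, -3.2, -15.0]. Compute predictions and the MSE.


ŷ0 = (0.7)·(-3) + (-1.9)·(2) + (0.3)·(-3) - 2.5 = -9.3
ŷ1 = (0.7)·(2) + (-1.9)·(1) + (0.3)·(5) - 2.5 = -1.5
ŷ2 = (0.7)·(-4) + (-1.9)·(-2) + (0.3)·(-5) - 2.5 = -3.0
ŷ3 = (0.7)·(-3) + (-1.9)·(5) + (0.3)·(-4) - 2.5 = -15.3
errors² = [0.49, 1.21, 0.04, 0.09]
MSE = 1.8300/4 = 0.4575

0.4575


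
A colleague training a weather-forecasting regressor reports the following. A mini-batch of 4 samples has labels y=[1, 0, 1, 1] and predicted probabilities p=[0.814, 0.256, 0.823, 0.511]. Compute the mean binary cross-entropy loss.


L[0] = -ln(0.814) = 0.2058
L[1] = -ln(1-0.256) = -ln(0.744) = 0.2957
L[2] = -ln(0.823) = 0.1948
L[3] = -ln(0.511) = 0.6714
mean = (0.2058 + 0.2957 + 0.1948 + 0.6714)/4 = 0.3419

0.3419


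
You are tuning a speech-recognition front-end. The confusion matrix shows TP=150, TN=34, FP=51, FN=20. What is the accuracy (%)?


Accuracy = (TP+TN)/(TP+TN+FP+FN)
= (150+34)/(255)
= 184/255 = 72.16%

72.16%


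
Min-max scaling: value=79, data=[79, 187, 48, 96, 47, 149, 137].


min=47, max=187
(79-47)/(187-47) = 32/140 = 0.2286

0.2286


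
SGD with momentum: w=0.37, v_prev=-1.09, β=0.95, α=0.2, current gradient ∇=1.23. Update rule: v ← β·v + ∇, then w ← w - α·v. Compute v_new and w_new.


v_new = 0.95·-1.09 + 1.23 = -1.0355 + 1.23 = 0.1945
w_new = 0.37 - 0.2·0.1945 = 0.37 - 0.0389 = 0.3311

v_new=0.1945, w_new=0.3311


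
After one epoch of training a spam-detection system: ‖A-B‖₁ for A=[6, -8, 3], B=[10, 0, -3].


d = |6-10| + |-8-0| + |3+ 3|
  = 4 + 8 + 6
  = 18

18


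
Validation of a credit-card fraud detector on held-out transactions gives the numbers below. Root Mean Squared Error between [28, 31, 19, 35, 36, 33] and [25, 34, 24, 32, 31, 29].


MSE = 93/6 = 15.5
RMSE = √(93/6) = 3.937

3.937


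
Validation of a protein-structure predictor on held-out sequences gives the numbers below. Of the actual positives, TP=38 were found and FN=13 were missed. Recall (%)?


Recall = TP/(TP+FN)
= 38/(38+13)
= 38/51 = 74.51%

74.51%


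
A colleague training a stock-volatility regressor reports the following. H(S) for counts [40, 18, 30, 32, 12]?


Probabilities: [40/132, 18/132, 30/132, 32/132, 12/132] ≈ [0.303, 0.1364, 0.2273, 0.2424, 0.0909]
H = -((40/132)·log₂(40/132) + (18/132)·log₂(18/132) + (30/132)·log₂(30/132) + (32/132)·log₂(32/132) + (12/132)·log₂(12/132))
  = 2.2098 bits

2.2098 bits


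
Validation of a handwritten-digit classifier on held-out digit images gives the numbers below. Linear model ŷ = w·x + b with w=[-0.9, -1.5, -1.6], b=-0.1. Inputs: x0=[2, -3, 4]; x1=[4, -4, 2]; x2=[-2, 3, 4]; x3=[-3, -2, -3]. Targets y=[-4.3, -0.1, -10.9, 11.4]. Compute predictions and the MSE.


ŷ0 = (-0.9)·(2) + (-1.5)·(-3) + (-1.6)·(4) - 0.1 = -3.8
ŷ1 = (-0.9)·(4) + (-1.5)·(-4) + (-1.6)·(2) - 0.1 = -0.9
ŷ2 = (-0.9)·(-2) + (-1.5)·(3) + (-1.6)·(4) - 0.1 = -9.2
ŷ3 = (-0.9)·(-3) + (-1.5)·(-2) + (-1.6)·(-3) - 0.1 = 10.4
errors² = [0.25, 0.64, 2.89, 1.0]
MSE = 4.7800/4 = 1.195

1.195


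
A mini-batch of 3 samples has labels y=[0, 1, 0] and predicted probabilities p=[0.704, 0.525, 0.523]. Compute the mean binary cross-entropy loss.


L[0] = -ln(1-0.704) = -ln(0.296) = 1.2174
L[1] = -ln(0.525) = 0.6444
L[2] = -ln(1-0.523) = -ln(0.477) = 0.7402
mean = (1.2174 + 0.6444 + 0.7402)/3 = 0.8673

0.8673


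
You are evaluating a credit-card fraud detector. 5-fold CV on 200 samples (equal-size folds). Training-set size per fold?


Fold size = 200/5 = 40
Training per fold = 200 - 40 = 160

160


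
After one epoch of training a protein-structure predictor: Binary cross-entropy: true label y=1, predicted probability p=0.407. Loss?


BCE = -[y·ln(p) + (1-y)·ln(1-p)]
= -1·ln(0.407) - 0
= -ln(0.407) = 0.8989

0.8989


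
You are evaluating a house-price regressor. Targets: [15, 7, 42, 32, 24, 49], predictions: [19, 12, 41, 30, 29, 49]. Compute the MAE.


Absolute errors: |15-19|=4, |7-12|=5, |42-41|=1, |32-30|=2, |24-29|=5, |49-49|=0
Sum = 17
MAE = 17/6 = 17/6

17/6


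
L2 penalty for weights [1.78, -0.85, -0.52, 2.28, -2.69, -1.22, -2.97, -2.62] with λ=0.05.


‖w‖₂² = (1.78)² + (-0.85)² + (-0.52)² + (2.28)² + (-2.69)² + (-1.22)² + (-2.97)² + (-2.62)²
     = 3.1684 + 0.7225 + 0.2704 + 5.1984 + 7.2361 + 1.4884 + 8.8209 + 6.8644
     = 33.7695
λ·‖w‖₂² = 0.05·33.7695 = 1.688475

1.688475


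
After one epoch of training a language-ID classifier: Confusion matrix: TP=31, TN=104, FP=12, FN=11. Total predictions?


Total = TP + TN + FP + FN
= 31 + 104 + 12 + 11
= 158
(Predicted positive: 43, predicted negative: 115)

158


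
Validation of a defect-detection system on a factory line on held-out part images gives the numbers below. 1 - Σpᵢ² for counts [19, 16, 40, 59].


Probabilities: [19/134, 16/134, 40/134, 59/134] ≈ [0.1418, 0.1194, 0.2985, 0.4403]
Σpᵢ² = (361 + 256 + 1600 + 3481)/134² = 5698/17956
Gini = 1 - Σpᵢ² = 1 - 5698/17956 = 0.6827

0.6827


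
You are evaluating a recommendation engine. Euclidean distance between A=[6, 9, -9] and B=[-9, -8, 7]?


d = √((6+ 9)² + (9+ 8)² + (-9-7)²)
  = √(225 + 289 + 256)
  = √770 = 27.7489

27.7489


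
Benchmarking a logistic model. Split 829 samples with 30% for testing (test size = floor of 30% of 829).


Test = ⌊829·30/100⌋ = 248
Train = 829 - 248 = 581

Train: 581, Test: 248


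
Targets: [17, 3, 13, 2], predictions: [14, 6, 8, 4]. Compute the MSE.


Squared errors: (17-14)²=9, (3-6)²=9, (13-8)²=25, (2-4)²=4
Sum = 47
MSE = 47/4 = 47/4

47/4


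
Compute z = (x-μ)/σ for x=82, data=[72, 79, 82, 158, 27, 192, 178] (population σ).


μ = 112.5714, σ = 58.1669
z = (82 - 112.5714)/58.1669 = -0.5256

-0.5256


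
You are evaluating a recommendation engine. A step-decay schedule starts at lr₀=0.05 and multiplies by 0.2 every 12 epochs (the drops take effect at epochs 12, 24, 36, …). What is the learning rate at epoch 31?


n_drops = ⌊31/12⌋ = 2
lr = 0.05·0.2^2 = 0.05·0.04 = 0.002

0.002


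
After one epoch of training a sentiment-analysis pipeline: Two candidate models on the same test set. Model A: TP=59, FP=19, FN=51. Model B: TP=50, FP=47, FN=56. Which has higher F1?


Model A: P=59/78=0.7564, R=59/110=0.5364, F1=2PR/(P+R)=2TP/(2TP+FP+FN)=118/188=0.6277
Model B: P=50/97=0.5155, R=50/106=0.4717, F1=2PR/(P+R)=2TP/(2TP+FP+FN)=100/203=0.4926
0.6277 > 0.4926 → Model A

Model A


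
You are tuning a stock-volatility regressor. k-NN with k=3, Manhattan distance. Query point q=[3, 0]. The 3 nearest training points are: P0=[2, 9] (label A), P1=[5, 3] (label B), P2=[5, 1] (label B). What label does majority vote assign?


d(q,P0) = 10  (label A)
d(q,P1) = 5  (label B)
d(q,P2) = 3  (label B)
Votes: A=1, B=2
Majority → B

B


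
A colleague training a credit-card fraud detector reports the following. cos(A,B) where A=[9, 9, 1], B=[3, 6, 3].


A·B = 9·3 + 9·6 + 1·3 = 84
‖A‖ = √163 = 12.7671, ‖B‖ = √54 = 7.3485
cos = 84/(√163·√54) = 84/√8802 = 0.8953

0.8953


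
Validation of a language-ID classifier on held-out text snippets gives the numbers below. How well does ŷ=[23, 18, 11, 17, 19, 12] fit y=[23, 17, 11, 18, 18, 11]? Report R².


ȳ = 16.3333
SS_res = Σ(y-ŷ)² = 4
SS_tot = Σ(y-ȳ)² = 107.33
R² = 1 - SS_res/SS_tot = 1 - 0.0373 = 0.9627

0.9627


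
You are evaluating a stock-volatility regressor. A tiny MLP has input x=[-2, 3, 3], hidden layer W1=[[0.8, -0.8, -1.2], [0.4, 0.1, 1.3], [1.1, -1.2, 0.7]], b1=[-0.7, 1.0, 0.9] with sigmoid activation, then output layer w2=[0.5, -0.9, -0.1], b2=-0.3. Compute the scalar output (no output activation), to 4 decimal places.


z1[0] = (0.8)·(-2) + (-0.8)·(3) + (-1.2)·(3) - 0.7 = -8.3
z1[1] = (0.4)·(-2) + (0.1)·(3) + (1.3)·(3) + 1.0 = 4.4
z1[2] = (1.1)·(-2) + (-1.2)·(3) + (0.7)·(3) + 0.9 = -2.8
h = sigmoid(z1) = [0.0002, 0.9879, 0.0573]
output = (0.5)·(0.0002) + (-0.9)·(0.9879) + (-0.1)·(0.0573) - 0.3 = -1.1947

-1.1947


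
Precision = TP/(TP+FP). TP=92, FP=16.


Precision = TP/(TP+FP)
= 92/(92+16)
= 92/108 = 85.19%

85.19%


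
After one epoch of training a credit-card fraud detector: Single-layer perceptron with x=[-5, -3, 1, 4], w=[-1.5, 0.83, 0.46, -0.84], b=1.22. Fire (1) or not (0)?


z = (-5)·(-1.5) + (-3)·(0.83) + (1)·(0.46) + (4)·(-0.84) + 1.22
  = 3.33
step(z) = 1 (z≥0)

1


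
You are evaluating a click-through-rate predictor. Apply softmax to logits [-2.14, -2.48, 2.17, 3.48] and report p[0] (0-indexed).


Exponentials: e^-2.14=0.1177, e^-2.48=0.0837, e^2.17=8.7583, e^3.48=32.4597
Sum = 41.4194
Softmax = [0.0028, 0.002, 0.2115, 0.7837]
p[0] = 0.1177/41.4194 = 0.0028

0.0028


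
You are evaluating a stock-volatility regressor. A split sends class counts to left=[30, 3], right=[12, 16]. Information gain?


Parent = [42, 19], H_parent = 0.8949
H_left = 0.4395 (n=33), H_right = 0.9852 (n=28)
H_children = (33/61)·0.4395 + (28/61)·0.9852 = 0.69
IG = 0.8949 - 0.69 = 0.2049

0.2049


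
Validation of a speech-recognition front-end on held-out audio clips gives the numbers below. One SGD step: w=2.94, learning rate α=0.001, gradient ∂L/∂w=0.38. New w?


w_new = w - α·∇
= 2.94 - 0.001·0.38
= 2.94 - 0.00038
= 2.93962

2.93962


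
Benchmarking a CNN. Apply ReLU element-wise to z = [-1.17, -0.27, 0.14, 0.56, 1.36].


ReLU(-1.17) = max(0, -1.17) = 0.0
ReLU(-0.27) = max(0, -0.27) = 0.0
ReLU(0.14) = max(0, 0.14) = 0.14
ReLU(0.56) = max(0, 0.56) = 0.56
ReLU(1.36) = max(0, 1.36) = 1.36
result = [0.0, 0.0, 0.14, 0.56, 1.36]

[0.0, 0.0, 0.14, 0.56, 1.36]


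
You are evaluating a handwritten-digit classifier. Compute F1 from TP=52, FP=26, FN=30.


Precision = 52/78 = 0.6667
Recall = 52/82 = 0.6341
F1 = 2·P·R/(P+R) = 2·TP/(2·TP+FP+FN) = 104/(104+26+30) = 104/160 = 0.65

0.65


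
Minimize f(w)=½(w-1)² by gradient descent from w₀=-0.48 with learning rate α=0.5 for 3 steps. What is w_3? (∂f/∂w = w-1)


step 1: grad = -0.48-1 = -1.48; w = -0.48 - 0.5·(-1.48) = 0.26
step 2: grad = 0.26-1 = -0.74; w = 0.26 - 0.5·(-0.74) = 0.63
step 3: grad = 0.63-1 = -0.37; w = 0.63 - 0.5·(-0.37) = 0.815

0.815


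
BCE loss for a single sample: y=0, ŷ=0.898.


BCE = -[y·ln(p) + (1-y)·ln(1-p)]
= -0 - 1·ln(1-0.898)
= -ln(0.102) = 2.2828

2.2828


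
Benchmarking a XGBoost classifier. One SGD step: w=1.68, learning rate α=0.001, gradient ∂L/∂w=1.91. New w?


w_new = w - α·∇
= 1.68 - 0.001·1.91
= 1.68 - 0.00191
= 1.67809

1.67809


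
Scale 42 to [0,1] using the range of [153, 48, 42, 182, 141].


min=42, max=182
(42-42)/(182-42) = 0/140 = 0.0

0.0


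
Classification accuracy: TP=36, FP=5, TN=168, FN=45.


Accuracy = (TP+TN)/(TP+TN+FP+FN)
= (36+168)/(254)
= 204/254 = 80.31%

80.31%


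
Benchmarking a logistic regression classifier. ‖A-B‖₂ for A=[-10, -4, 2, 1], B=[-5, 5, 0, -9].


d = √((-10+ 5)² + (-4-5)² + (2-0)² + (1+ 9)²)
  = √(25 + 81 + 4 + 100)
  = √210 = 14.4914

14.4914


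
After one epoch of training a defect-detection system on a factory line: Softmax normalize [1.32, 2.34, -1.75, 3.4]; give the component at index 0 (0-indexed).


Exponentials: e^1.32=3.7434, e^2.34=10.3812, e^-1.75=0.1738, e^3.4=29.9641
Sum = 44.2625
Softmax = [0.0846, 0.2345, 0.0039, 0.677]
p[0] = 3.7434/44.2625 = 0.0846

0.0846


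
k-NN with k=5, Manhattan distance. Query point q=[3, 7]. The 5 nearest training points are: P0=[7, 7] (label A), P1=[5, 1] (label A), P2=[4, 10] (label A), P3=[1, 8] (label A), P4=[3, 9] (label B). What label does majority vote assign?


d(q,P0) = 4  (label A)
d(q,P1) = 8  (label A)
d(q,P2) = 4  (label A)
d(q,P3) = 3  (label A)
d(q,P4) = 2  (label B)
Votes: A=4, B=1
Majority → A

A


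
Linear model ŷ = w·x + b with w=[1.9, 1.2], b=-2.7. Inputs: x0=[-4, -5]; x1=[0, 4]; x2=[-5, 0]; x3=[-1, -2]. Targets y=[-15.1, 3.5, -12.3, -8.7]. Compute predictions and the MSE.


ŷ0 = (1.9)·(-4) + (1.2)·(-5) - 2.7 = -16.3
ŷ1 = (1.9)·(0) + (1.2)·(4) - 2.7 = 2.1
ŷ2 = (1.9)·(-5) + (1.2)·(0) - 2.7 = -12.2
ŷ3 = (1.9)·(-1) + (1.2)·(-2) - 2.7 = -7.0
errors² = [1.44, 1.96, 0.01, 2.89]
MSE = 6.3000/4 = 1.575

1.575


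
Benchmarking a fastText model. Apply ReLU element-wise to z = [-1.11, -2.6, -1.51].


ReLU(-1.11) = max(0, -1.11) = 0.0
ReLU(-2.6) = max(0, -2.6) = 0.0
ReLU(-1.51) = max(0, -1.51) = 0.0
result = [0.0, 0.0, 0.0]

[0.0, 0.0, 0.0]


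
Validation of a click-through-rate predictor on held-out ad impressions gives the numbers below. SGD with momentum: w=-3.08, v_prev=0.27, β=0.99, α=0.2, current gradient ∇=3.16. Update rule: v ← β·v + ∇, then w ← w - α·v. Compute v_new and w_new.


v_new = 0.99·0.27 + 3.16 = 0.2673 + 3.16 = 3.4273
w_new = -3.08 - 0.2·3.4273 = -3.08 - 0.68546 = -3.76546

v_new=3.4273, w_new=-3.76546


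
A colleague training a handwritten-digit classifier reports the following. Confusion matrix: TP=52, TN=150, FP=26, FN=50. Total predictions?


Total = TP + TN + FP + FN
= 52 + 150 + 26 + 50
= 278
(Predicted positive: 78, predicted negative: 200)

278


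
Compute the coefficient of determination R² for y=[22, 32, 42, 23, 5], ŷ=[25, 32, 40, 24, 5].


ȳ = 24.8
SS_res = Σ(y-ŷ)² = 14
SS_tot = Σ(y-ȳ)² = 750.8
R² = 1 - SS_res/SS_tot = 1 - 0.0186 = 0.9814

0.9814


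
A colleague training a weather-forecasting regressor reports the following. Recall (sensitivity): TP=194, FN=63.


Recall = TP/(TP+FN)
= 194/(194+63)
= 194/257 = 75.49%

75.49%


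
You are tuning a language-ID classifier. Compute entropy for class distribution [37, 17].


Probabilities: [37/54, 17/54] ≈ [0.6852, 0.3148]
H = -((37/54)·log₂(37/54) + (17/54)·log₂(17/54))
  = 0.8987 bits

0.8987 bits


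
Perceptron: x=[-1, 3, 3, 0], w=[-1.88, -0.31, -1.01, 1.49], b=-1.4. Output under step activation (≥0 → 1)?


z = (-1)·(-1.88) + (3)·(-0.31) + (3)·(-1.01) + (0)·(1.49) - 1.4
  = -3.48
step(z) = 0 (z<0)

0


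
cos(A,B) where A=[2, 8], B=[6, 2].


A·B = 2·6 + 8·2 = 28
‖A‖ = √68 = 8.2462, ‖B‖ = √40 = 6.3246
cos = 28/(√68·√40) = 28/√2720 = 0.5369

0.5369


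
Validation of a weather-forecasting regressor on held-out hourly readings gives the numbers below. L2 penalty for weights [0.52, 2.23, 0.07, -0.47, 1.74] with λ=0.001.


‖w‖₂² = (0.52)² + (2.23)² + (0.07)² + (-0.47)² + (1.74)²
     = 0.2704 + 4.9729 + 0.0049 + 0.2209 + 3.0276
     = 8.4967
λ·‖w‖₂² = 0.001·8.4967 = 0.008497

0.008497


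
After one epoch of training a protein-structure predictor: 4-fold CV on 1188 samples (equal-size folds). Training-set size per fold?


Fold size = 1188/4 = 297
Training per fold = 1188 - 297 = 891

891


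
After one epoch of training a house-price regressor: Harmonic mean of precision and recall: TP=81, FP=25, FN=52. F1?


Precision = 81/106 = 0.7642
Recall = 81/133 = 0.609
F1 = 2·P·R/(P+R) = 2·TP/(2·TP+FP+FN) = 162/(162+25+52) = 162/239 = 0.6778

0.6778


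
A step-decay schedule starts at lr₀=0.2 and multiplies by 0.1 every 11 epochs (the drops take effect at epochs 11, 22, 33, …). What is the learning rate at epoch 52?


n_drops = ⌊52/11⌋ = 4
lr = 0.2·0.1^4 = 0.2·0.0001 = 0.00002

0.00002


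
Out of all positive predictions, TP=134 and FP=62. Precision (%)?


Precision = TP/(TP+FP)
= 134/(134+62)
= 134/196 = 68.37%

68.37%


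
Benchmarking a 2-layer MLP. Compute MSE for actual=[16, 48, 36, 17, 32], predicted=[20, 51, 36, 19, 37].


Squared errors: (16-20)²=16, (48-51)²=9, (36-36)²=0, (17-19)²=4, (32-37)²=25
Sum = 54
MSE = 54/5 = 54/5

54/5


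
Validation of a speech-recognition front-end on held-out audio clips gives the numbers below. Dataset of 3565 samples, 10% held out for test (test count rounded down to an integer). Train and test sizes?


Test = ⌊3565·10/100⌋ = 356
Train = 3565 - 356 = 3209

Train: 3209, Test: 356


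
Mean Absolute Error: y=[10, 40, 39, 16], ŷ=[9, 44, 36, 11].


Absolute errors: |10-9|=1, |40-44|=4, |39-36|=3, |16-11|=5
Sum = 13
MAE = 13/4 = 13/4

13/4


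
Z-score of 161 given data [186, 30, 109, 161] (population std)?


μ = 121.5, σ = 59.6846
z = (161 - 121.5)/59.6846 = 0.6618

0.6618


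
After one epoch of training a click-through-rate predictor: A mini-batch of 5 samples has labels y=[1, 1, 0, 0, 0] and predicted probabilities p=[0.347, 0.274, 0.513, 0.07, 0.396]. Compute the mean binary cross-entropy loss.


L[0] = -ln(0.347) = 1.0584
L[1] = -ln(0.274) = 1.2946
L[2] = -ln(1-0.513) = -ln(0.487) = 0.7195
L[3] = -ln(1-0.07) = -ln(0.93) = 0.0726
L[4] = -ln(1-0.396) = -ln(0.604) = 0.5042
mean = (1.0584 + 1.2946 + 0.7195 + 0.0726 + 0.5042)/5 = 0.7299

0.7299


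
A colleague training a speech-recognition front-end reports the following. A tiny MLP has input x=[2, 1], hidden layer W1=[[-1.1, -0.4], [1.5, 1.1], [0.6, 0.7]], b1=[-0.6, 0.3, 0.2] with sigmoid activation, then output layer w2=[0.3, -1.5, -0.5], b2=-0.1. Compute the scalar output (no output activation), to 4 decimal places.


z1[0] = (-1.1)·(2) + (-0.4)·(1) - 0.6 = -3.2
z1[1] = (1.5)·(2) + (1.1)·(1) + 0.3 = 4.4
z1[2] = (0.6)·(2) + (0.7)·(1) + 0.2 = 2.1
h = sigmoid(z1) = [0.0392, 0.9879, 0.8909]
output = (0.3)·(0.0392) + (-1.5)·(0.9879) + (-0.5)·(0.8909) - 0.1 = -2.0155

-2.0155


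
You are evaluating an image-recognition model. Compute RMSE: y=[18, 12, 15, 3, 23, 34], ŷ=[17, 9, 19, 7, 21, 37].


MSE = 55/6 = 9.1667
RMSE = √(55/6) = 3.0277

3.0277


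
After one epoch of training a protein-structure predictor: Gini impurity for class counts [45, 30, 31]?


Probabilities: [45/106, 30/106, 31/106] ≈ [0.4245, 0.283, 0.2925]
Σpᵢ² = (2025 + 900 + 961)/106² = 3886/11236
Gini = 1 - Σpᵢ² = 1 - 3886/11236 = 0.6541

0.6541


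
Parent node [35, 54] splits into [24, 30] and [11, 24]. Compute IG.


Parent = [35, 54], H_parent = 0.9669
H_left = 0.9911 (n=54), H_right = 0.8981 (n=35)
H_children = (54/89)·0.9911 + (35/89)·0.8981 = 0.9545
IG = 0.9669 - 0.9545 = 0.0124

0.0124


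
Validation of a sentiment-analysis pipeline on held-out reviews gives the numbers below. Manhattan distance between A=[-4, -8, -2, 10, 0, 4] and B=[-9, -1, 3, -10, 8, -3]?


d = |-4+ 9| + |-8+ 1| + |-2-3| + |10+ 10| + |0-8| + |4+ 3|
  = 5 + 7 + 5 + 20 + 8 + 7
  = 52

52


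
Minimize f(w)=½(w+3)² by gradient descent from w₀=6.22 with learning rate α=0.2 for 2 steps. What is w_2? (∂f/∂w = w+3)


step 1: grad = 6.22+3 = 9.22; w = 6.22 - 0.2·(9.22) = 4.376
step 2: grad = 4.376+3 = 7.376; w = 4.376 - 0.2·(7.376) = 2.9008

2.9008
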